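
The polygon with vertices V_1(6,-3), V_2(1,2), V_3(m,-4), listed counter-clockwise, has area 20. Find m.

The doubled signed area Σ (x_i y_{i+1} − x_{i+1} y_i) is linear in m.
With m=0 it equals 35; the coefficient of m is -5 (from the two edges through V_3).
So -5·m + 35 = 2·20 = 40 ⇒ m = -1.

-1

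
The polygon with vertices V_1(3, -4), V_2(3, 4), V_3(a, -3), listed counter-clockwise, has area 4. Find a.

2

Write out the shoelace sum; only the two edges meeting at V_3 involve a:
2·Area = [(3·(-3) − a·4) + (a·(-4) − 3·(-3))] + 24
       = -8·a + 24 = 8
⇒ a = 2.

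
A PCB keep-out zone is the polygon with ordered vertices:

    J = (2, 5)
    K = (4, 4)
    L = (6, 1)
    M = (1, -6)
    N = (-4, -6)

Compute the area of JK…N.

Apply the shoelace (surveyor's) formula: 2A = Σ (x_i·y_{i+1} − x_{i+1}·y_i), indices taken mod 5.
J→K: (2)(4) − (4)(5) = -12
K→L: (4)(1) − (6)(4) = -20
L→M: (6)(-6) − (1)(1) = -37
M→N: (1)(-6) − (-4)(-6) = -30
N→J: (-4)(5) − (2)(-6) = -8
Σ = -107
Area = |Σ|/2 = 53.5.

53.5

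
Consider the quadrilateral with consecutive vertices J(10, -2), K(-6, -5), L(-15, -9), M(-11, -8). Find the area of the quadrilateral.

20

Apply the shoelace formula: 2A = Σ (x_i·y_{i+1} − x_{i+1}·y_i), indices taken mod 4.
Σ = (-62) + (-21) + (21) + (102) = 40
Area = |Σ|/2 = 20.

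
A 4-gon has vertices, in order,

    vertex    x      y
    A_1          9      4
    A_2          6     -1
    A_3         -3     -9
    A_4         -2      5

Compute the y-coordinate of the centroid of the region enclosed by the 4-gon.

-21/88

Apply the surveyor's formula. First the cross-terms c_i = x_i·y_{i+1} − x_{i+1}·y_i:
  -33, -57, -33, -53  ⇒  2A = -176, A = -88.
Then Σ (y_i + y_{i+1})·c_i = 126, so ȳ = 126 / (6·(-88)) = -21/88.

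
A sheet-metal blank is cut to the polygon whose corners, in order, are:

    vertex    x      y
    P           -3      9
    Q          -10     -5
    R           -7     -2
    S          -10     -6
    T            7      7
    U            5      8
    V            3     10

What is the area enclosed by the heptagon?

Apply the shoelace formula: 2A = Σ (x_i·y_{i+1} − x_{i+1}·y_i), indices taken mod 7.
Σ = (105) + (-15) + (22) + (-28) + (21) + (26) + (57) = 188
Area = |Σ|/2 = 94.

94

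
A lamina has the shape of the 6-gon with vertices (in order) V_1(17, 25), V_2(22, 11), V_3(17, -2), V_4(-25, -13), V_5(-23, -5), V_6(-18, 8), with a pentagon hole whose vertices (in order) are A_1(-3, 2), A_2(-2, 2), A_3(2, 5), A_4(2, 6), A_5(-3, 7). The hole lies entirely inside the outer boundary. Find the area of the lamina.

933

Outer boundary:
Apply Gauss's area formula: 2A = Σ (x_i·y_{i+1} − x_{i+1}·y_i), indices taken mod 6.
V_1→V_2: (17)(11) − (22)(25) = -363
V_2→V_3: (22)(-2) − (17)(11) = -231
V_3→V_4: (17)(-13) − (-25)(-2) = -271
V_4→V_5: (-25)(-5) − (-23)(-13) = -174
V_5→V_6: (-23)(8) − (-18)(-5) = -274
V_6→V_1: (-18)(25) − (17)(8) = -586
Σ = -1899
Area = |Σ|/2 = 949.5.
Hole:
Apply the shoelace formula: 2A = Σ (x_i·y_{i+1} − x_{i+1}·y_i), indices taken mod 5.
Σ = (-2) + (-14) + (2) + (32) + (15) = 33
Area = |Σ|/2 = 16.5.
Net area = 949.5 − 16.5 = 933.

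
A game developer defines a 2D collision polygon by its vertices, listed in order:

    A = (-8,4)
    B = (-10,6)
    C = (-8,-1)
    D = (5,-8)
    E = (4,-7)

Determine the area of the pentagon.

38

Cross-terms: -8, 58, 69, -3, -40  ⇒  Σ = 76
Area = |Σ|/2 = 38.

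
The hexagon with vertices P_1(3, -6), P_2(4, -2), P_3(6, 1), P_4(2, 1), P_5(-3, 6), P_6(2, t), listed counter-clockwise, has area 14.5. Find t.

The doubled signed area Σ (x_i y_{i+1} − x_{i+1} y_i) is linear in t.
With t=0 it equals 29; the coefficient of t is -6 (from the two edges through P_6).
So -6·t + 29 = 2·14.5 = 29 ⇒ t = 0.

0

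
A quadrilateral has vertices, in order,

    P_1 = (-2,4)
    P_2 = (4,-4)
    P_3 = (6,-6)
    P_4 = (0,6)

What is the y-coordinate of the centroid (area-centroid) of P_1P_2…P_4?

Apply the surveyor's formula. First the cross-terms c_i = x_i·y_{i+1} − x_{i+1}·y_i:
  -8, 0, 36, 12  ⇒  2A = 40, A = 20.
Then Σ (y_i + y_{i+1})·c_i = 120, so ȳ = 120 / (6·20) = 1.

1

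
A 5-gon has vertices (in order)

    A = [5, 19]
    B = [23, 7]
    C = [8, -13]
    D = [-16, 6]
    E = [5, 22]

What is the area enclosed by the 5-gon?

Apply Gauss's area formula: 2A = Σ (x_i·y_{i+1} − x_{i+1}·y_i), indices taken mod 5.
Σ = (-402) + (-355) + (-160) + (-382) + (-15) = -1314
Area = |Σ|/2 = 657.

657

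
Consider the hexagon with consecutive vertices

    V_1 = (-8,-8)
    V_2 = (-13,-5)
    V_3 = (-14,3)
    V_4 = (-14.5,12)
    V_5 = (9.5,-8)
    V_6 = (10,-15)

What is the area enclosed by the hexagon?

Apply Gauss's area formula: 2A = Σ (x_i·y_{i+1} − x_{i+1}·y_i), indices taken mod 6.
Cross-terms: -64, -109, -124.5, 2, -62.5, -200  ⇒  Σ = -558
Area = |Σ|/2 = 279.

279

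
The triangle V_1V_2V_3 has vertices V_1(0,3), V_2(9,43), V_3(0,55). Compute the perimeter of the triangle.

108

|V_1V_2| = √((9)² + (40)²) = √1681 = 41
|V_2V_3| = √((-9)² + (12)²) = √225 = 15
|V_3V_1| = √((0)² + (-52)²) = √2704 = 52
Perimeter = 41 + 15 + 52 = 108.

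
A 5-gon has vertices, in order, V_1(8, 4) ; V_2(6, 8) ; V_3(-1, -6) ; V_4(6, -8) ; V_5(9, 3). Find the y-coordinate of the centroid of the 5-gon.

Apply Gauss's area formula. First the cross-terms c_i = x_i·y_{i+1} − x_{i+1}·y_i:
  40, -28, 44, 90, 12  ⇒  2A = 158, A = 79.
Then Σ (y_i + y_{i+1})·c_i = -558, so ȳ = -558 / (6·79) = -93/79.

-93/79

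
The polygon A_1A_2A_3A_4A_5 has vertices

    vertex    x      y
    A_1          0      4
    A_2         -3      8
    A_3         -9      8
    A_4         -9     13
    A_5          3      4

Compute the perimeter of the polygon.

34

|A_1A_2| = √((-3)² + (4)²) = √25 = 5
|A_2A_3| = √((-6)² + (0)²) = √36 = 6
|A_3A_4| = √((0)² + (5)²) = √25 = 5
|A_4A_5| = √((12)² + (-9)²) = √225 = 15
|A_5A_1| = √((-3)² + (0)²) = √9 = 3
Perimeter = 5 + 6 + 5 + 15 + 3 = 34.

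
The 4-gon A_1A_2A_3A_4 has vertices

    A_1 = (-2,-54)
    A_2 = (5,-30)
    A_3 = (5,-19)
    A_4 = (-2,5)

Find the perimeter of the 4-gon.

|A_1A_2| = √((7)² + (24)²) = √625 = 25
|A_2A_3| = √((0)² + (11)²) = √121 = 11
|A_3A_4| = √((-7)² + (24)²) = √625 = 25
|A_4A_1| = √((0)² + (-59)²) = √3481 = 59
Perimeter = 25 + 11 + 25 + 59 = 120.

120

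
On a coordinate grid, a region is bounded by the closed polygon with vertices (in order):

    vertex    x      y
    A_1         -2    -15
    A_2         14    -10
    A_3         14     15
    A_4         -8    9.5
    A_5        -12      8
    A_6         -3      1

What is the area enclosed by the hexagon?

471

Apply the shoelace formula: 2A = Σ (x_i·y_{i+1} − x_{i+1}·y_i), indices taken mod 6.
Σ = (230) + (350) + (253) + (50) + (12) + (47) = 942
Area = |Σ|/2 = 471.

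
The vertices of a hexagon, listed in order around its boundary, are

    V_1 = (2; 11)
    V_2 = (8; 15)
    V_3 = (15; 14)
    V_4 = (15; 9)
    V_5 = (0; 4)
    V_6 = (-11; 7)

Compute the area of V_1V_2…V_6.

138.5

Apply the surveyor's formula: 2A = Σ (x_i·y_{i+1} − x_{i+1}·y_i), indices taken mod 6.
Cross-terms: -58, -113, -75, 60, 44, -135  ⇒  Σ = -277
Area = |Σ|/2 = 138.5.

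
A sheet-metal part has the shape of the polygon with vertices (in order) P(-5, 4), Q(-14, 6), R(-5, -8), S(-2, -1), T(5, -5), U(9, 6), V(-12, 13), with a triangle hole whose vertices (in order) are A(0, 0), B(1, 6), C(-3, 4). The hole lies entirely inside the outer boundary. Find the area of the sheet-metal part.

215.5

Outer boundary:
Σ = (26) + (142) + (-11) + (15) + (75) + (189) + (17) = 453
Area = |Σ|/2 = 226.5.
Hole:
Cross-terms: 0, 22, 0  ⇒  Σ = 22
Area = |Σ|/2 = 11.
Net area = 226.5 − 11 = 215.5.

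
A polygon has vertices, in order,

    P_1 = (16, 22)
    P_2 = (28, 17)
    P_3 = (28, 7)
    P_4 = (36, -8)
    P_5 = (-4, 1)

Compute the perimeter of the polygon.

|P_1P_2| = √((12)² + (-5)²) = √169 = 13
|P_2P_3| = √((0)² + (-10)²) = √100 = 10
|P_3P_4| = √((8)² + (-15)²) = √289 = 17
|P_4P_5| = √((-40)² + (9)²) = √1681 = 41
|P_5P_1| = √((20)² + (21)²) = √841 = 29
Perimeter = 13 + 10 + 17 + 41 + 29 = 110.

110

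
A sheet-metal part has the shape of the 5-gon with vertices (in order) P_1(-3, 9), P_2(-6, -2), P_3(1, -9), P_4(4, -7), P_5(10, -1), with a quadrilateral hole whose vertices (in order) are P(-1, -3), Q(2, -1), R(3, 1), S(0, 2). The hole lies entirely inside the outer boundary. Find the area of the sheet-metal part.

Outer boundary:
Σ = (60) + (56) + (29) + (66) + (87) = 298
Area = |Σ|/2 = 149.
Hole:
Apply Gauss's area formula: 2A = Σ (x_i·y_{i+1} − x_{i+1}·y_i), indices taken mod 4.
Σ = (7) + (5) + (6) + (2) = 20
Area = |Σ|/2 = 10.
Net area = 149 − 10 = 139.

139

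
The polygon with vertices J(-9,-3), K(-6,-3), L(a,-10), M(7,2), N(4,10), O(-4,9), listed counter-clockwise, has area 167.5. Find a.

Write out the shoelace sum; only the two edges meeting at L involve a:
2·Area = [((-6)·(-10) − a·(-3)) + (a·2 − 7·(-10))] + 240
       = 5·a + 370 = 335
⇒ a = -7.

-7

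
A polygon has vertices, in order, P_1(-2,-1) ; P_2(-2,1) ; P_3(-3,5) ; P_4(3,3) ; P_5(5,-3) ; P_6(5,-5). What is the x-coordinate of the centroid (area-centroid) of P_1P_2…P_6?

143/126

Apply the shoelace formula. First the cross-terms c_i = x_i·y_{i+1} − x_{i+1}·y_i:
  -4, -7, -24, -24, -10, -15  ⇒  2A = -84, A = -42.
Then Σ (x_i + x_{i+1})·c_i = -286, so x̄ = -286 / (6·(-42)) = 143/126.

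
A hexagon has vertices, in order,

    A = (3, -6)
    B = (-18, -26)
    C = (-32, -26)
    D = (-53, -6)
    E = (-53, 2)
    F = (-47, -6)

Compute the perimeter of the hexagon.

140

|AB| = √((-21)² + (-20)²) = √841 = 29
|BC| = √((-14)² + (0)²) = √196 = 14
|CD| = √((-21)² + (20)²) = √841 = 29
|DE| = √((0)² + (8)²) = √64 = 8
|EF| = √((6)² + (-8)²) = √100 = 10
|FA| = √((50)² + (0)²) = √2500 = 50
Perimeter = 29 + 14 + 29 + 8 + 10 + 50 = 140.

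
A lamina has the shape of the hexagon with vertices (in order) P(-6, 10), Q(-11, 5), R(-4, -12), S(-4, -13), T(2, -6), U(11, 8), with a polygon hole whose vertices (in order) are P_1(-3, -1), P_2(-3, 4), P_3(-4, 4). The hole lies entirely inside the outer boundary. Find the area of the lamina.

260.5

Outer boundary:
Cross-terms: 80, 152, 4, 50, 82, 158  ⇒  Σ = 526
Area = |Σ|/2 = 263.
Hole:
Cross-terms: -15, 4, 16  ⇒  Σ = 5
Area = |Σ|/2 = 2.5.
Net area = 263 − 2.5 = 260.5.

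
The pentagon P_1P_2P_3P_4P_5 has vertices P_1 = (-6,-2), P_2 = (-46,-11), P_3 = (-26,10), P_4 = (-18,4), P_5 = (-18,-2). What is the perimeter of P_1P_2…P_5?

|P_1P_2| = √((-40)² + (-9)²) = √1681 = 41
|P_2P_3| = √((20)² + (21)²) = √841 = 29
|P_3P_4| = √((8)² + (-6)²) = √100 = 10
|P_4P_5| = √((0)² + (-6)²) = √36 = 6
|P_5P_1| = √((12)² + (0)²) = √144 = 12
Perimeter = 41 + 29 + 10 + 6 + 12 = 98.

98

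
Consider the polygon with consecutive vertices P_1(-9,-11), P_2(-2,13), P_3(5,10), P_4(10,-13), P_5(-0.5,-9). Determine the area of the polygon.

280.5

Apply the surveyor's formula: 2A = Σ (x_i·y_{i+1} − x_{i+1}·y_i), indices taken mod 5.
Σ = (-139) + (-85) + (-165) + (-96.5) + (-75.5) = -561
Area = |Σ|/2 = 280.5.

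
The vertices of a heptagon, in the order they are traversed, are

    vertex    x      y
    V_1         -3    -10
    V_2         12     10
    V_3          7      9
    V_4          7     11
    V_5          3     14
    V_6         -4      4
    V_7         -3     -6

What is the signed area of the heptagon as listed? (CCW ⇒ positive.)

161.5

V_1→V_2: (-3)(10) − (12)(-10) = 90
V_2→V_3: (12)(9) − (7)(10) = 38
V_3→V_4: (7)(11) − (7)(9) = 14
V_4→V_5: (7)(14) − (3)(11) = 65
V_5→V_6: (3)(4) − (-4)(14) = 68
V_6→V_7: (-4)(-6) − (-3)(4) = 36
V_7→V_1: (-3)(-10) − (-3)(-6) = 12
Σ = 323
Signed area = Σ/2 = 161.5 (positive ⇒ counter-clockwise traversal).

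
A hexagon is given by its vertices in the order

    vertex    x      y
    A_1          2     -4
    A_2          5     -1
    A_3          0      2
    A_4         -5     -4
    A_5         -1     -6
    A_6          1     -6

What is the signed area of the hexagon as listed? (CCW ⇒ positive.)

Apply the surveyor's formula: 2A = Σ (x_i·y_{i+1} − x_{i+1}·y_i), indices taken mod 6.
Σ = (18) + (10) + (10) + (26) + (12) + (8) = 84
Signed area = Σ/2 = 42 (positive ⇒ counter-clockwise traversal).

42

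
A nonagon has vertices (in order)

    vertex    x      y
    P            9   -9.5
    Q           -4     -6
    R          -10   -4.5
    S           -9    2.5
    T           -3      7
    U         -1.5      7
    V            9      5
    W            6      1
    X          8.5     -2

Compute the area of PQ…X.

220.125

Apply the shoelace (surveyor's) formula: 2A = Σ (x_i·y_{i+1} − x_{i+1}·y_i), indices taken mod 9.
P→Q: (9)(-6) − (-4)(-9.5) = -92
Q→R: (-4)(-4.5) − (-10)(-6) = -42
R→S: (-10)(2.5) − (-9)(-4.5) = -65.5
S→T: (-9)(7) − (-3)(2.5) = -55.5
T→U: (-3)(7) − (-1.5)(7) = -10.5
U→V: (-1.5)(5) − (9)(7) = -70.5
V→W: (9)(1) − (6)(5) = -21
W→X: (6)(-2) − (8.5)(1) = -20.5
X→P: (8.5)(-9.5) − (9)(-2) = -62.75
Σ = -440.25
Area = |Σ|/2 = 220.125.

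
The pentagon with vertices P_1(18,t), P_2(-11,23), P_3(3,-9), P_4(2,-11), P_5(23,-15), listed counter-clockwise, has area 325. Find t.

-8

The doubled signed area Σ (x_i y_{i+1} − x_{i+1} y_i) is linear in t.
With t=0 it equals 922; the coefficient of t is 34 (from the two edges through P_1).
So 34·t + 922 = 2·325 = 650 ⇒ t = -8.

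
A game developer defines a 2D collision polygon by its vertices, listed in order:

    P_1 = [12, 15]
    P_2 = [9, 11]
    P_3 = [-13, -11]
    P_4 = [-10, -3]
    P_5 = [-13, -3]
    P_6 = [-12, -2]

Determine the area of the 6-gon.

Apply the shoelace formula: 2A = Σ (x_i·y_{i+1} − x_{i+1}·y_i), indices taken mod 6.
Σ = (-3) + (44) + (-71) + (-9) + (-10) + (-156) = -205
Area = |Σ|/2 = 102.5.

102.5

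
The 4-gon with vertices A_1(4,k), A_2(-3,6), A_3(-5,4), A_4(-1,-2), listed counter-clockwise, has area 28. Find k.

Write out the shoelace sum; only the two edges meeting at A_1 involve k:
2·Area = [((-1)·k − 4·(-2)) + (4·6 − (-3)·k)] + 32
       = 2·k + 64 = 56
⇒ k = -4.

-4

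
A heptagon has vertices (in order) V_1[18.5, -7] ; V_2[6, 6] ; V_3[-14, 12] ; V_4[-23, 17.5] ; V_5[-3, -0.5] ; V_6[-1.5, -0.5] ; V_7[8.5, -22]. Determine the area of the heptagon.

394.75

Apply Gauss's area formula: 2A = Σ (x_i·y_{i+1} − x_{i+1}·y_i), indices taken mod 7.
Σ = (153) + (156) + (31) + (64) + (0.75) + (37.25) + (347.5) = 789.5
Area = |Σ|/2 = 394.75.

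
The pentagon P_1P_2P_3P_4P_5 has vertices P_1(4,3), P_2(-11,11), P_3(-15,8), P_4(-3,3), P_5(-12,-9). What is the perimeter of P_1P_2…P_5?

70

|P_1P_2| = √((-15)² + (8)²) = √289 = 17
|P_2P_3| = √((-4)² + (-3)²) = √25 = 5
|P_3P_4| = √((12)² + (-5)²) = √169 = 13
|P_4P_5| = √((-9)² + (-12)²) = √225 = 15
|P_5P_1| = √((16)² + (12)²) = √400 = 20
Perimeter = 17 + 5 + 13 + 15 + 20 = 70.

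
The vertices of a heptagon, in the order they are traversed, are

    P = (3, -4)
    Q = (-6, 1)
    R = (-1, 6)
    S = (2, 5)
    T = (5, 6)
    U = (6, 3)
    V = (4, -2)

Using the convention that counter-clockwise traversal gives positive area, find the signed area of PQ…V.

-70.5

Apply Gauss's area formula: 2A = Σ (x_i·y_{i+1} − x_{i+1}·y_i), indices taken mod 7.
Σ = (-21) + (-35) + (-17) + (-13) + (-21) + (-24) + (-10) = -141
Signed area = Σ/2 = -70.5 (negative ⇒ clockwise traversal).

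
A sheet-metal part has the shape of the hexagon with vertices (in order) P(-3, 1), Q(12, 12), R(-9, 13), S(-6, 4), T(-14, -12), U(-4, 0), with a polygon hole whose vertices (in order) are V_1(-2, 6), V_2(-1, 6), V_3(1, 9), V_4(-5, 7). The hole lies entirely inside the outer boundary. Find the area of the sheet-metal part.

159.5

Outer boundary:
Apply the shoelace formula: 2A = Σ (x_i·y_{i+1} − x_{i+1}·y_i), indices taken mod 6.
Cross-terms: -48, 264, 42, 128, -48, -4  ⇒  Σ = 334
Area = |Σ|/2 = 167.
Hole:
Apply Gauss's area formula: 2A = Σ (x_i·y_{i+1} − x_{i+1}·y_i), indices taken mod 4.
V_1→V_2: (-2)(6) − (-1)(6) = -6
V_2→V_3: (-1)(9) − (1)(6) = -15
V_3→V_4: (1)(7) − (-5)(9) = 52
V_4→V_1: (-5)(6) − (-2)(7) = -16
Σ = 15
Area = |Σ|/2 = 7.5.
Net area = 167 − 7.5 = 159.5.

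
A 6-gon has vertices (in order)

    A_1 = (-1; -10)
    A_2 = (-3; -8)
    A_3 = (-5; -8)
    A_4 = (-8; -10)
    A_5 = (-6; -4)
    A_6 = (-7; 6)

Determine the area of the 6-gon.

34

Σ = (-22) + (-16) + (-14) + (-28) + (-64) + (76) = -68
Area = |Σ|/2 = 34.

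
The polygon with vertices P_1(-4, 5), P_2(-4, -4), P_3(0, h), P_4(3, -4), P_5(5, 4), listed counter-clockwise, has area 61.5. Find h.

The doubled signed area Σ (x_i y_{i+1} − x_{i+1} y_i) is linear in h.
With h=0 it equals 109; the coefficient of h is -7 (from the two edges through P_3).
So -7·h + 109 = 2·61.5 = 123 ⇒ h = -2.

-2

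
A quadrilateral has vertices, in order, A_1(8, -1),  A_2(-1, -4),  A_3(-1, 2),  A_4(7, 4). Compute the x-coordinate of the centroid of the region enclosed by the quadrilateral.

19/6

Apply the shoelace (surveyor's) formula. First the cross-terms c_i = x_i·y_{i+1} − x_{i+1}·y_i:
  -33, -6, -18, -39  ⇒  2A = -96, A = -48.
Then Σ (x_i + x_{i+1})·c_i = -912, so x̄ = -912 / (6·(-48)) = 19/6.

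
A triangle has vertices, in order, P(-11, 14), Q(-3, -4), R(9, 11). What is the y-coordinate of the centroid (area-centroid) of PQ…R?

7

Apply the shoelace formula. First the cross-terms c_i = x_i·y_{i+1} − x_{i+1}·y_i:
  86, 3, 247  ⇒  2A = 336, A = 168.
Then Σ (y_i + y_{i+1})·c_i = 7056, so ȳ = 7056 / (6·168) = 7.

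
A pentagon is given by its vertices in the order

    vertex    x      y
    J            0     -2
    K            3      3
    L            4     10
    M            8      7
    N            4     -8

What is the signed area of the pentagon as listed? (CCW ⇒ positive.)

Σ = (6) + (18) + (-52) + (-92) + (-8) = -128
Signed area = Σ/2 = -64 (negative ⇒ clockwise traversal).

-64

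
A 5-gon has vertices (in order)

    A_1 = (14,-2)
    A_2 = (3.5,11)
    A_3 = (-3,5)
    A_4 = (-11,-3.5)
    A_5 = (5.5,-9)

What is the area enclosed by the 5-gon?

Apply Gauss's area formula: 2A = Σ (x_i·y_{i+1} − x_{i+1}·y_i), indices taken mod 5.
A_1→A_2: (14)(11) − (3.5)(-2) = 161
A_2→A_3: (3.5)(5) − (-3)(11) = 50.5
A_3→A_4: (-3)(-3.5) − (-11)(5) = 65.5
A_4→A_5: (-11)(-9) − (5.5)(-3.5) = 118.25
A_5→A_1: (5.5)(-2) − (14)(-9) = 115
Σ = 510.25
Area = |Σ|/2 = 255.125.

255.125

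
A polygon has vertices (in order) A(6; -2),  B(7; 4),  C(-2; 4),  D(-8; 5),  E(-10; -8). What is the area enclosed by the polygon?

Apply the shoelace (surveyor's) formula: 2A = Σ (x_i·y_{i+1} − x_{i+1}·y_i), indices taken mod 5.
Σ = (38) + (36) + (22) + (114) + (68) = 278
Area = |Σ|/2 = 139.

139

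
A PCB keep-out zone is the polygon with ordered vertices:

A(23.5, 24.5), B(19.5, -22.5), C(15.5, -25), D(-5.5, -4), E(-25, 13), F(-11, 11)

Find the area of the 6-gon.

1088.125

A→B: (23.5)(-22.5) − (19.5)(24.5) = -1006.5
B→C: (19.5)(-25) − (15.5)(-22.5) = -138.75
C→D: (15.5)(-4) − (-5.5)(-25) = -199.5
D→E: (-5.5)(13) − (-25)(-4) = -171.5
E→F: (-25)(11) − (-11)(13) = -132
F→A: (-11)(24.5) − (23.5)(11) = -528
Σ = -2176.25
Area = |Σ|/2 = 1088.125.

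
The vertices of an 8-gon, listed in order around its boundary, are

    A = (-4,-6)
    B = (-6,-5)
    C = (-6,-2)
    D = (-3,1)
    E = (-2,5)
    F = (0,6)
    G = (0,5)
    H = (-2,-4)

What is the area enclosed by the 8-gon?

Σ = (-16) + (-18) + (-12) + (-13) + (-12) + (0) + (10) + (-4) = -65
Area = |Σ|/2 = 32.5.

32.5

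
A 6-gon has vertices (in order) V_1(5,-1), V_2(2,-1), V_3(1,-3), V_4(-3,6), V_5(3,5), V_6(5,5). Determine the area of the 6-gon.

Σ = (-3) + (-5) + (-3) + (-33) + (-10) + (-30) = -84
Area = |Σ|/2 = 42.

42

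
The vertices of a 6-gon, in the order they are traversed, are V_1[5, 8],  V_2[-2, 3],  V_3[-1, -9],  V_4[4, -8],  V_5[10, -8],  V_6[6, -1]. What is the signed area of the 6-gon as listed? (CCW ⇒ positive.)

Apply Gauss's area formula: 2A = Σ (x_i·y_{i+1} − x_{i+1}·y_i), indices taken mod 6.
V_1→V_2: (5)(3) − (-2)(8) = 31
V_2→V_3: (-2)(-9) − (-1)(3) = 21
V_3→V_4: (-1)(-8) − (4)(-9) = 44
V_4→V_5: (4)(-8) − (10)(-8) = 48
V_5→V_6: (10)(-1) − (6)(-8) = 38
V_6→V_1: (6)(8) − (5)(-1) = 53
Σ = 235
Signed area = Σ/2 = 117.5 (positive ⇒ counter-clockwise traversal).

117.5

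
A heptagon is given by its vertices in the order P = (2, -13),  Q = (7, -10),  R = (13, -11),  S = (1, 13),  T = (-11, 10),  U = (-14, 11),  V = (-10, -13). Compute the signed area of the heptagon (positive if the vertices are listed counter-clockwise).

Apply the shoelace formula: 2A = Σ (x_i·y_{i+1} − x_{i+1}·y_i), indices taken mod 7.
Σ = (71) + (53) + (180) + (153) + (19) + (292) + (156) = 924
Signed area = Σ/2 = 462 (positive ⇒ counter-clockwise traversal).

462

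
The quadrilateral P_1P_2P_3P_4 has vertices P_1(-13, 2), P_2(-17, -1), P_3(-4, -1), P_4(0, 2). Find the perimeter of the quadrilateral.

|P_1P_2| = √((-4)² + (-3)²) = √25 = 5
|P_2P_3| = √((13)² + (0)²) = √169 = 13
|P_3P_4| = √((4)² + (3)²) = √25 = 5
|P_4P_1| = √((-13)² + (0)²) = √169 = 13
Perimeter = 5 + 13 + 5 + 13 = 36.

36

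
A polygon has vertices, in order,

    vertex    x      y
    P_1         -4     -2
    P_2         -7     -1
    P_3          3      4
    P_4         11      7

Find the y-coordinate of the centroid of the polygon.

Apply Gauss's area formula. First the cross-terms c_i = x_i·y_{i+1} − x_{i+1}·y_i:
  -10, -25, -23, 6  ⇒  2A = -52, A = -26.
Then Σ (y_i + y_{i+1})·c_i = -268, so ȳ = -268 / (6·(-26)) = 67/39.

67/39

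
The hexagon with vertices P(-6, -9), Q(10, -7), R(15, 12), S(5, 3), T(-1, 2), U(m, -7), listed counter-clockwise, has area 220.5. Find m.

-11

The doubled signed area Σ (x_i y_{i+1} − x_{i+1} y_i) is linear in m.
With m=0 it equals 320; the coefficient of m is -11 (from the two edges through U).
So -11·m + 320 = 2·220.5 = 441 ⇒ m = -11.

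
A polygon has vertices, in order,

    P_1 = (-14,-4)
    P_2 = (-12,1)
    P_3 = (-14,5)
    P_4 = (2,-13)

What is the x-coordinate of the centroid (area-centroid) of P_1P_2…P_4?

Apply Gauss's area formula. First the cross-terms c_i = x_i·y_{i+1} − x_{i+1}·y_i:
  -62, -46, 172, -190  ⇒  2A = -126, A = -63.
Then Σ (x_i + x_{i+1})·c_i = 3024, so x̄ = 3024 / (6·(-63)) = -8.

-8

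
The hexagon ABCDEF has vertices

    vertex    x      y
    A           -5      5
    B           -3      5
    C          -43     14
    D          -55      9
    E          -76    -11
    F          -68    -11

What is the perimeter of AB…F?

158

|AB| = √((2)² + (0)²) = √4 = 2
|BC| = √((-40)² + (9)²) = √1681 = 41
|CD| = √((-12)² + (-5)²) = √169 = 13
|DE| = √((-21)² + (-20)²) = √841 = 29
|EF| = √((8)² + (0)²) = √64 = 8
|FA| = √((63)² + (16)²) = √4225 = 65
Perimeter = 2 + 41 + 13 + 29 + 8 + 65 = 158.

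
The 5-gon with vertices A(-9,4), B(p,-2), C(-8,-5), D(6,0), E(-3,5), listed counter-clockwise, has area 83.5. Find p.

The doubled signed area Σ (x_i y_{i+1} − x_{i+1} y_i) is linear in p.
With p=0 it equals 95; the coefficient of p is -9 (from the two edges through B).
So -9·p + 95 = 2·83.5 = 167 ⇒ p = -8.

-8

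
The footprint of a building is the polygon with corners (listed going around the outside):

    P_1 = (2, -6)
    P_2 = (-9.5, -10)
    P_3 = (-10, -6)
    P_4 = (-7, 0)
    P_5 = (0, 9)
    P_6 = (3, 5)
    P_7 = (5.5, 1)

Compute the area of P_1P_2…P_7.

Apply Gauss's area formula: 2A = Σ (x_i·y_{i+1} − x_{i+1}·y_i), indices taken mod 7.
P_1→P_2: (2)(-10) − (-9.5)(-6) = -77
P_2→P_3: (-9.5)(-6) − (-10)(-10) = -43
P_3→P_4: (-10)(0) − (-7)(-6) = -42
P_4→P_5: (-7)(9) − (0)(0) = -63
P_5→P_6: (0)(5) − (3)(9) = -27
P_6→P_7: (3)(1) − (5.5)(5) = -24.5
P_7→P_1: (5.5)(-6) − (2)(1) = -35
Σ = -311.5
Area = |Σ|/2 = 155.75.

155.75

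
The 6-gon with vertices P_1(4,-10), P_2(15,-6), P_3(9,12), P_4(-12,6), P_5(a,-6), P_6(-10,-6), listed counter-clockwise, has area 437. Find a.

-15

Write out the shoelace sum; only the two edges meeting at P_5 involve a:
2·Area = [((-12)·(-6) − a·6) + (a·(-6) − (-10)·(-6))] + 682
       = -12·a + 694 = 874
⇒ a = -15.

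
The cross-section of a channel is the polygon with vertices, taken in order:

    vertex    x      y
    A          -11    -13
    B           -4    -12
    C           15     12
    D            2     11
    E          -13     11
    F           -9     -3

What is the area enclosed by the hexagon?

370

Σ = (80) + (132) + (141) + (165) + (138) + (84) = 740
Area = |Σ|/2 = 370.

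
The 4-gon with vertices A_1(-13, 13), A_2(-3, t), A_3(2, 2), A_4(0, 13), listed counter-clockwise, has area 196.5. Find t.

-11

Write out the shoelace sum; only the two edges meeting at A_2 involve t:
2·Area = [((-13)·t − (-3)·13) + ((-3)·2 − 2·t)] + 195
       = -15·t + 228 = 393
⇒ t = -11.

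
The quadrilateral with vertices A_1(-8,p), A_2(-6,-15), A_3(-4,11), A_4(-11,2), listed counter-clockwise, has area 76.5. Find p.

The doubled signed area Σ (x_i y_{i+1} − x_{i+1} y_i) is linear in p.
With p=0 it equals 123; the coefficient of p is -5 (from the two edges through A_1).
So -5·p + 123 = 2·76.5 = 153 ⇒ p = -6.

-6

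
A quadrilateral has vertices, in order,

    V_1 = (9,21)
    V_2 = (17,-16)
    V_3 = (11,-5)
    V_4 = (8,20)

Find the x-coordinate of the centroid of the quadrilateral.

Apply the surveyor's formula. First the cross-terms c_i = x_i·y_{i+1} − x_{i+1}·y_i:
  -501, 91, 260, -12  ⇒  2A = -162, A = -81.
Then Σ (x_i + x_{i+1})·c_i = -5742, so x̄ = -5742 / (6·(-81)) = 319/27.

319/27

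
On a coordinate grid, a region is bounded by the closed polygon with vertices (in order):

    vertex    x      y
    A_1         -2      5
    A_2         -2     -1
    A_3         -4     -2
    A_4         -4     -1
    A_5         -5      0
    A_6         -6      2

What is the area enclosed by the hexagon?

16.5

A_1→A_2: (-2)(-1) − (-2)(5) = 12
A_2→A_3: (-2)(-2) − (-4)(-1) = 0
A_3→A_4: (-4)(-1) − (-4)(-2) = -4
A_4→A_5: (-4)(0) − (-5)(-1) = -5
A_5→A_6: (-5)(2) − (-6)(0) = -10
A_6→A_1: (-6)(5) − (-2)(2) = -26
Σ = -33
Area = |Σ|/2 = 16.5.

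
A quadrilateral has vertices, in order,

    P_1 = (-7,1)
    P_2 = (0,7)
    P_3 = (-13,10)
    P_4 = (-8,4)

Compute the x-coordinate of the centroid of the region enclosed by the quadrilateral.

Apply the shoelace formula. First the cross-terms c_i = x_i·y_{i+1} − x_{i+1}·y_i:
  -49, 91, 28, 20  ⇒  2A = 90, A = 45.
Then Σ (x_i + x_{i+1})·c_i = -1728, so x̄ = -1728 / (6·45) = -6.4.

-6.4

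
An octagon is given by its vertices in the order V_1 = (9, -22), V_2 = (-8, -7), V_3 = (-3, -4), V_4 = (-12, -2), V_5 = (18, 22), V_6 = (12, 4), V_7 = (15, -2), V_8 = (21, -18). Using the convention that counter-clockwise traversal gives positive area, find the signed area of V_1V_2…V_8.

-651

Apply the shoelace formula: 2A = Σ (x_i·y_{i+1} − x_{i+1}·y_i), indices taken mod 8.
V_1→V_2: (9)(-7) − (-8)(-22) = -239
V_2→V_3: (-8)(-4) − (-3)(-7) = 11
V_3→V_4: (-3)(-2) − (-12)(-4) = -42
V_4→V_5: (-12)(22) − (18)(-2) = -228
V_5→V_6: (18)(4) − (12)(22) = -192
V_6→V_7: (12)(-2) − (15)(4) = -84
V_7→V_8: (15)(-18) − (21)(-2) = -228
V_8→V_1: (21)(-22) − (9)(-18) = -300
Σ = -1302
Signed area = Σ/2 = -651 (negative ⇒ clockwise traversal).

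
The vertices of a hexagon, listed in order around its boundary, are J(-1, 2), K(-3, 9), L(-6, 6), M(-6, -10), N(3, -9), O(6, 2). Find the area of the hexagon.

143.5

Apply the surveyor's formula: 2A = Σ (x_i·y_{i+1} − x_{i+1}·y_i), indices taken mod 6.
Σ = (-3) + (36) + (96) + (84) + (60) + (14) = 287
Area = |Σ|/2 = 143.5.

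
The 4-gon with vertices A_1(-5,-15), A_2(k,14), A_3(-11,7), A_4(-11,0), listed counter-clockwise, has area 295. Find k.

Write out the shoelace sum; only the two edges meeting at A_2 involve k:
2·Area = [((-5)·14 − k·(-15)) + (k·7 − (-11)·14)] + 242
       = 22·k + 326 = 590
⇒ k = 12.

12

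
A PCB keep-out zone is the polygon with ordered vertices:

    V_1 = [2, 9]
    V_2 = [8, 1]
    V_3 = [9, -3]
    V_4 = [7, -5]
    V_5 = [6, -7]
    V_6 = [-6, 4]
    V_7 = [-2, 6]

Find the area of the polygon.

Apply the shoelace (surveyor's) formula: 2A = Σ (x_i·y_{i+1} − x_{i+1}·y_i), indices taken mod 7.
V_1→V_2: (2)(1) − (8)(9) = -70
V_2→V_3: (8)(-3) − (9)(1) = -33
V_3→V_4: (9)(-5) − (7)(-3) = -24
V_4→V_5: (7)(-7) − (6)(-5) = -19
V_5→V_6: (6)(4) − (-6)(-7) = -18
V_6→V_7: (-6)(6) − (-2)(4) = -28
V_7→V_1: (-2)(9) − (2)(6) = -30
Σ = -222
Area = |Σ|/2 = 111.

111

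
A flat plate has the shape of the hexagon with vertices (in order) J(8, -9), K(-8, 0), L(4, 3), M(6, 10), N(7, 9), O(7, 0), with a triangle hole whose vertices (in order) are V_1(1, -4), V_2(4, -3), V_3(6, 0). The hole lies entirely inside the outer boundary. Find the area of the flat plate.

Outer boundary:
Apply the shoelace (surveyor's) formula: 2A = Σ (x_i·y_{i+1} − x_{i+1}·y_i), indices taken mod 6.
Σ = (-72) + (-24) + (22) + (-16) + (-63) + (-63) = -216
Area = |Σ|/2 = 108.
Hole:
V_1→V_2: (1)(-3) − (4)(-4) = 13
V_2→V_3: (4)(0) − (6)(-3) = 18
V_3→V_1: (6)(-4) − (1)(0) = -24
Σ = 7
Area = |Σ|/2 = 3.5.
Net area = 108 − 3.5 = 104.5.

104.5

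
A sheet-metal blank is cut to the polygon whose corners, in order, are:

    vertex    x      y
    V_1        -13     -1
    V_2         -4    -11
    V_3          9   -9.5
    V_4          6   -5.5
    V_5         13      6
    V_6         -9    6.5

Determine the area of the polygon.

311.5

Apply the shoelace (surveyor's) formula: 2A = Σ (x_i·y_{i+1} − x_{i+1}·y_i), indices taken mod 6.
Cross-terms: 139, 137, 7.5, 107.5, 138.5, 93.5  ⇒  Σ = 623
Area = |Σ|/2 = 311.5.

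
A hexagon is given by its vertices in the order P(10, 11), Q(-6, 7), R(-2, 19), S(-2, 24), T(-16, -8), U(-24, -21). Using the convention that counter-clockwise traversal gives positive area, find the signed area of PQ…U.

258

Σ = (136) + (-100) + (-10) + (400) + (144) + (-54) = 516
Signed area = Σ/2 = 258 (positive ⇒ counter-clockwise traversal).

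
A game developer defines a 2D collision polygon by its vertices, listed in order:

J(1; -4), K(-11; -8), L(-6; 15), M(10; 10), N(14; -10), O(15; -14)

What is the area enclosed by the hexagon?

403.5

J→K: (1)(-8) − (-11)(-4) = -52
K→L: (-11)(15) − (-6)(-8) = -213
L→M: (-6)(10) − (10)(15) = -210
M→N: (10)(-10) − (14)(10) = -240
N→O: (14)(-14) − (15)(-10) = -46
O→J: (15)(-4) − (1)(-14) = -46
Σ = -807
Area = |Σ|/2 = 403.5.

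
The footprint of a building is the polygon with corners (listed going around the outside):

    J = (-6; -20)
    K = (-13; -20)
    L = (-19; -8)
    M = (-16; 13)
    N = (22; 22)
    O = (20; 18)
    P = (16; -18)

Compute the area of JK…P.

Apply the surveyor's formula: 2A = Σ (x_i·y_{i+1} − x_{i+1}·y_i), indices taken mod 7.
J→K: (-6)(-20) − (-13)(-20) = -140
K→L: (-13)(-8) − (-19)(-20) = -276
L→M: (-19)(13) − (-16)(-8) = -375
M→N: (-16)(22) − (22)(13) = -638
N→O: (22)(18) − (20)(22) = -44
O→P: (20)(-18) − (16)(18) = -648
P→J: (16)(-20) − (-6)(-18) = -428
Σ = -2549
Area = |Σ|/2 = 1274.5.

1274.5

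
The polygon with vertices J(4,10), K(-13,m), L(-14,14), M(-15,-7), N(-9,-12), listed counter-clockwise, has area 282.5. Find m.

The doubled signed area Σ (x_i y_{i+1} − x_{i+1} y_i) is linear in m.
With m=0 it equals 331; the coefficient of m is 18 (from the two edges through K).
So 18·m + 331 = 2·282.5 = 565 ⇒ m = 13.

13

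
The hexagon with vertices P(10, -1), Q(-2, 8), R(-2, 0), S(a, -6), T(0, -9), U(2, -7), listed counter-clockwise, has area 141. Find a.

The doubled signed area Σ (x_i y_{i+1} − x_{i+1} y_i) is linear in a.
With a=0 it equals 192; the coefficient of a is -9 (from the two edges through S).
So -9·a + 192 = 2·141 = 282 ⇒ a = -10.

-10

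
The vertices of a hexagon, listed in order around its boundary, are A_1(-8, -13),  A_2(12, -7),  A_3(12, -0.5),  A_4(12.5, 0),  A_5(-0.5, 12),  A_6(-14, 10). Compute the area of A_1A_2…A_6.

435.625

Apply the shoelace (surveyor's) formula: 2A = Σ (x_i·y_{i+1} − x_{i+1}·y_i), indices taken mod 6.
Σ = (212) + (78) + (6.25) + (150) + (163) + (262) = 871.25
Area = |Σ|/2 = 435.625.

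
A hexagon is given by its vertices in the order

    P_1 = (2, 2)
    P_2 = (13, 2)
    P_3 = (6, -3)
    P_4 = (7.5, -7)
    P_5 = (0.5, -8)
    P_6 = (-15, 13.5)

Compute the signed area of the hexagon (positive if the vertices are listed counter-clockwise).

Σ = (-22) + (-51) + (-19.5) + (-56.5) + (-113.25) + (-57) = -319.25
Signed area = Σ/2 = -159.625 (negative ⇒ clockwise traversal).

-159.625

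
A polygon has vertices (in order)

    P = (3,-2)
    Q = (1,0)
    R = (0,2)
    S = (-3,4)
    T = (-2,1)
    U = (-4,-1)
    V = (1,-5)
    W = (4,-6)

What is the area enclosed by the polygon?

33

Cross-terms: 2, 2, 6, 5, 6, 21, 14, 10  ⇒  Σ = 66
Area = |Σ|/2 = 33.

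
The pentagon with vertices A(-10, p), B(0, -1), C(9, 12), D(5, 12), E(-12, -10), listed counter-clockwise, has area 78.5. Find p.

The doubled signed area Σ (x_i y_{i+1} − x_{i+1} y_i) is linear in p.
With p=0 it equals 61; the coefficient of p is -12 (from the two edges through A).
So -12·p + 61 = 2·78.5 = 157 ⇒ p = -8.

-8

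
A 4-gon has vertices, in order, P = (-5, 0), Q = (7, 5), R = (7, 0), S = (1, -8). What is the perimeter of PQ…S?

|PQ| = √((12)² + (5)²) = √169 = 13
|QR| = √((0)² + (-5)²) = √25 = 5
|RS| = √((-6)² + (-8)²) = √100 = 10
|SP| = √((-6)² + (8)²) = √100 = 10
Perimeter = 13 + 5 + 10 + 10 = 38.

38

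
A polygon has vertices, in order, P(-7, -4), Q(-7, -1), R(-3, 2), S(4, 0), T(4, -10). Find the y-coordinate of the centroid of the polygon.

-419/129

Apply the surveyor's formula. First the cross-terms c_i = x_i·y_{i+1} − x_{i+1}·y_i:
  -21, -17, -8, -40, -86  ⇒  2A = -172, A = -86.
Then Σ (y_i + y_{i+1})·c_i = 1676, so ȳ = 1676 / (6·(-86)) = -419/129.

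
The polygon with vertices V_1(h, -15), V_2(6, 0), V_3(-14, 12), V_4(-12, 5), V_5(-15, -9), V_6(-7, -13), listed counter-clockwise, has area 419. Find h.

14

Write out the shoelace sum; only the two edges meeting at V_1 involve h:
2·Area = [((-7)·(-15) − h·(-13)) + (h·0 − 6·(-15))] + 461
       = 13·h + 656 = 838
⇒ h = 14.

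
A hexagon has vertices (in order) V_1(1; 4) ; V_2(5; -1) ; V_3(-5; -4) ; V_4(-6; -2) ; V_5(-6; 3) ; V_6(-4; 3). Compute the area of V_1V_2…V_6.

Apply Gauss's area formula: 2A = Σ (x_i·y_{i+1} − x_{i+1}·y_i), indices taken mod 6.
Σ = (-21) + (-25) + (-14) + (-30) + (-6) + (-19) = -115
Area = |Σ|/2 = 57.5.

57.5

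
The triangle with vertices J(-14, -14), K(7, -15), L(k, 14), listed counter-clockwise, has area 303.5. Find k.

The doubled signed area Σ (x_i y_{i+1} − x_{i+1} y_i) is linear in k.
With k=0 it equals 602; the coefficient of k is 1 (from the two edges through L).
So 1·k + 602 = 2·303.5 = 607 ⇒ k = 5.

5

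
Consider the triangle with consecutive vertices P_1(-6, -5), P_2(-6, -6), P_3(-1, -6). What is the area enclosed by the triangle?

Σ = (6) + (30) + (-31) = 5
Area = |Σ|/2 = 2.5.

2.5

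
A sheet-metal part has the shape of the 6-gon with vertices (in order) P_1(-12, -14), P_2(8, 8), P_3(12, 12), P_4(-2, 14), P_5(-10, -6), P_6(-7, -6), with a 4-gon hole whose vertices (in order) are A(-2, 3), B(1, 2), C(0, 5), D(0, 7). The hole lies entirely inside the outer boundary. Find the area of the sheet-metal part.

196

Outer boundary:
Apply Gauss's area formula: 2A = Σ (x_i·y_{i+1} − x_{i+1}·y_i), indices taken mod 6.
P_1→P_2: (-12)(8) − (8)(-14) = 16
P_2→P_3: (8)(12) − (12)(8) = 0
P_3→P_4: (12)(14) − (-2)(12) = 192
P_4→P_5: (-2)(-6) − (-10)(14) = 152
P_5→P_6: (-10)(-6) − (-7)(-6) = 18
P_6→P_1: (-7)(-14) − (-12)(-6) = 26
Σ = 404
Area = |Σ|/2 = 202.
Hole:
Σ = (-7) + (5) + (0) + (14) = 12
Area = |Σ|/2 = 6.
Net area = 202 − 6 = 196.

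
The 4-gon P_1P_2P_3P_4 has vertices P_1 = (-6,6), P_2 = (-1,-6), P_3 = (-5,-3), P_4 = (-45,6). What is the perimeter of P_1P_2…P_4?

|P_1P_2| = √((5)² + (-12)²) = √169 = 13
|P_2P_3| = √((-4)² + (3)²) = √25 = 5
|P_3P_4| = √((-40)² + (9)²) = √1681 = 41
|P_4P_1| = √((39)² + (0)²) = √1521 = 39
Perimeter = 13 + 5 + 41 + 39 = 98.

98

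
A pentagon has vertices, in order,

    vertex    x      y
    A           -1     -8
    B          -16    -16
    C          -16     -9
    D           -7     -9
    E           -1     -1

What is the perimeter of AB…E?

50

|AB| = √((-15)² + (-8)²) = √289 = 17
|BC| = √((0)² + (7)²) = √49 = 7
|CD| = √((9)² + (0)²) = √81 = 9
|DE| = √((6)² + (8)²) = √100 = 10
|EA| = √((0)² + (-7)²) = √49 = 7
Perimeter = 17 + 7 + 9 + 10 + 7 = 50.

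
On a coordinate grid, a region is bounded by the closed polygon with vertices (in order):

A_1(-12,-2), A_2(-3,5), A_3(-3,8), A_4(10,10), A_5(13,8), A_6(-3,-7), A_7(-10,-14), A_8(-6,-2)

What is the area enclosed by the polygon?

Apply the shoelace (surveyor's) formula: 2A = Σ (x_i·y_{i+1} − x_{i+1}·y_i), indices taken mod 8.
Cross-terms: -66, -9, -110, -50, -67, -28, -64, -12  ⇒  Σ = -406
Area = |Σ|/2 = 203.

203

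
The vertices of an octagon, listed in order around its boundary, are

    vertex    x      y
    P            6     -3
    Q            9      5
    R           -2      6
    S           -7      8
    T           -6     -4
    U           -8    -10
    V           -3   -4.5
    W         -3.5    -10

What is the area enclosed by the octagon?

170.875

Apply the shoelace formula: 2A = Σ (x_i·y_{i+1} − x_{i+1}·y_i), indices taken mod 8.
Σ = (57) + (64) + (26) + (76) + (28) + (6) + (14.25) + (70.5) = 341.75
Area = |Σ|/2 = 170.875.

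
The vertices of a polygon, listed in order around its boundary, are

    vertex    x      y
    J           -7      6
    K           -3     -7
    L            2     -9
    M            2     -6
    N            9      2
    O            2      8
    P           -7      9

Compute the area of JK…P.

167.5

Apply the shoelace (surveyor's) formula: 2A = Σ (x_i·y_{i+1} − x_{i+1}·y_i), indices taken mod 7.
Cross-terms: 67, 41, 6, 58, 68, 74, 21  ⇒  Σ = 335
Area = |Σ|/2 = 167.5.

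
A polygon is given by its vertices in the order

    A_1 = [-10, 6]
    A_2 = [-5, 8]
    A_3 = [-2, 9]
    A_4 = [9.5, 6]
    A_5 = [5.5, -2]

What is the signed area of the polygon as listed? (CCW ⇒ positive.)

-107.75

Apply the shoelace formula: 2A = Σ (x_i·y_{i+1} − x_{i+1}·y_i), indices taken mod 5.
Σ = (-50) + (-29) + (-97.5) + (-52) + (13) = -215.5
Signed area = Σ/2 = -107.75 (negative ⇒ clockwise traversal).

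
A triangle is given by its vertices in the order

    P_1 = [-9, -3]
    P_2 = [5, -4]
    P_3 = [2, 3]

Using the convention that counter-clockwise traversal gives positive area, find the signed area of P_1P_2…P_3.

47.5

Apply the shoelace formula: 2A = Σ (x_i·y_{i+1} − x_{i+1}·y_i), indices taken mod 3.
Σ = (51) + (23) + (21) = 95
Signed area = Σ/2 = 47.5 (positive ⇒ counter-clockwise traversal).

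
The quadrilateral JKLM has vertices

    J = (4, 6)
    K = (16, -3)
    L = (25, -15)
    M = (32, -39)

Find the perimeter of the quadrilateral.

108

|JK| = √((12)² + (-9)²) = √225 = 15
|KL| = √((9)² + (-12)²) = √225 = 15
|LM| = √((7)² + (-24)²) = √625 = 25
|MJ| = √((-28)² + (45)²) = √2809 = 53
Perimeter = 15 + 15 + 25 + 53 = 108.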